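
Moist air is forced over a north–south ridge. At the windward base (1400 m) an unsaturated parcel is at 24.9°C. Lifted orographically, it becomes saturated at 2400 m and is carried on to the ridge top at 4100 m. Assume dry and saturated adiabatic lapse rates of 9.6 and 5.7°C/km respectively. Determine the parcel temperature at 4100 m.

5.61°C

Dry to 2400 m: -9.6 × 1 km = -9.6°C, so T = 15.3°C.
Saturated to 4100 m: -5.7 × 1.7 km = -9.69°C, so T = 5.61°C.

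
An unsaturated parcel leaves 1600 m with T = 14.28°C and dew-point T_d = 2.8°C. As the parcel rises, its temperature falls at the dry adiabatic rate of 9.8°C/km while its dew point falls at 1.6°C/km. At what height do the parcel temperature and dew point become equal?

3000 m

T and T_d converge at 9.8 − 1.6 = 8.2°C per km
Height above start = (14.28 − 2.8) / 8.2 = 1.4 km
LCL altitude = 1600 m + 1400 m = 3000 m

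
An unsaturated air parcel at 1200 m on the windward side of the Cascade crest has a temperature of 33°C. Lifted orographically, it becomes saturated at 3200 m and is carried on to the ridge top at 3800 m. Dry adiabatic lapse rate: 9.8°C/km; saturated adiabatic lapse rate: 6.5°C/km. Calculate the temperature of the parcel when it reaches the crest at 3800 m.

9.5°C

From 1200 m to 3200 m (dry): cools by 9.8 × 2 = 19.6°C, giving 13.4°C.
From 3200 m to 3800 m (saturated): cools by 6.5 × 0.6 = 3.9°C, giving 9.5°C.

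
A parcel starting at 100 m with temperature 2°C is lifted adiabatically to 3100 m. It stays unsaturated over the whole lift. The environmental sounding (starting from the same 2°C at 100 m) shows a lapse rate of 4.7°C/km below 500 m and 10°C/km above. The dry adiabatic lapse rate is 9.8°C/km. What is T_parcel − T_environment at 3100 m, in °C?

-1.52°C (parcel cooler than environment)

Parcel:
  From 100 m to 3100 m (dry): cools by 9.8 × 3 = 29.4°C, giving -27.4°C.
Environment:
  From 100 m to 500 m (environment, lower layer): cools by 4.7 × 0.4 = 1.88°C, giving 0.12°C.
  From 500 m to 3100 m (environment, upper layer): cools by 10 × 2.6 = 26°C, giving -25.88°C.
T_parcel − T_env = -27.4 − (-25.88) = -1.52°C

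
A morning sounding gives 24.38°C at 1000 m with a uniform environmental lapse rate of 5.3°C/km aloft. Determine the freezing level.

5600 m

Height above start = (24.38 − 0) / 5.3 = 4.6 km
Altitude = 1000 m + 4600 m = 5600 m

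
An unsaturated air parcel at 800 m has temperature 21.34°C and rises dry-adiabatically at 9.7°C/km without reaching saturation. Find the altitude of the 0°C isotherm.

3000 m

Height above start = (21.34 − 0) / 9.7 = 2.2 km
Altitude = 800 m + 2200 m = 3000 m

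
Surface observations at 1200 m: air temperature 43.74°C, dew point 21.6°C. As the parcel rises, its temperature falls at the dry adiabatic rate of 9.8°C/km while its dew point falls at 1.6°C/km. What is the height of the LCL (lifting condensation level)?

3900 m

T and T_d converge at 9.8 − 1.6 = 8.2°C per km
Height above start = (43.74 − 21.6) / 8.2 = 2.7 km
LCL altitude = 1200 m + 2700 m = 3900 m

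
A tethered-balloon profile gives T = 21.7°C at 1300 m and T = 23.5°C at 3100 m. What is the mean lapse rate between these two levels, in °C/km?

-1°C/km

Γ = −ΔT/Δz = (21.7 − 23.5) / (3100 − 1300) m
  = -1.8°C / 1.8 km = -1°C/km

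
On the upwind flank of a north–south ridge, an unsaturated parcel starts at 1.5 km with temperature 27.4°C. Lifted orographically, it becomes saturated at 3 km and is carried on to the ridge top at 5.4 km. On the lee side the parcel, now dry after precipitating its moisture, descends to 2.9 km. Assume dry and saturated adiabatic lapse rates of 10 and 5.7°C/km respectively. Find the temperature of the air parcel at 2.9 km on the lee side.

1500–3000 m, dry: Δz = 1.5 km ⇒ ΔT = -15°C; T = 12.4°C
3000–5400 m, saturated: Δz = 2.4 km ⇒ ΔT = -13.68°C; T = -1.28°C
5400–2900 m, dry descent: Δz = 2.5 km ⇒ ΔT = +25°C; T = 23.72°C

23.72°C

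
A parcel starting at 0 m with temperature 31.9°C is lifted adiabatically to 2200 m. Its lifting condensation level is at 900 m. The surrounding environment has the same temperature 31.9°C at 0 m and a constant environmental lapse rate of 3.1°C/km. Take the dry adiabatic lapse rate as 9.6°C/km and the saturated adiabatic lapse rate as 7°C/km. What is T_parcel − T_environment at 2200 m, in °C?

-10.92°C (parcel cooler than environment)

Parcel:
  0–900 m, dry: Δz = 0.9 km ⇒ ΔT = -8.64°C; T = 23.26°C
  900–2200 m, saturated: Δz = 1.3 km ⇒ ΔT = -9.1°C; T = 14.16°C
Environment:
  0–2200 m, environment: Δz = 2.2 km ⇒ ΔT = -6.82°C; T = 25.08°C
T_parcel − T_env = 14.16 − 25.08 = -10.92°C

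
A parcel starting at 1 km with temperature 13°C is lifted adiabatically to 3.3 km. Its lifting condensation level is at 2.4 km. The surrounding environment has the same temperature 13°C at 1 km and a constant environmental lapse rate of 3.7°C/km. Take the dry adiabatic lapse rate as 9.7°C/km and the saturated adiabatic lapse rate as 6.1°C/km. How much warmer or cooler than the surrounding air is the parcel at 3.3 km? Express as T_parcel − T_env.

Parcel:
  1000 → 2400 m (dry, 9.7°C/km): ΔT = -9.7 × 1.4 = -13.58°C → T = -0.58°C
  2400 → 3300 m (saturated, 6.1°C/km): ΔT = -6.1 × 0.9 = -5.49°C → T = -6.07°C
Environment:
  1000 → 3300 m (environment, 3.7°C/km): ΔT = -3.7 × 2.3 = -8.51°C → T = 4.49°C
T_parcel − T_env = -6.07 − 4.49 = -10.56°C

-10.56°C (parcel cooler than environment)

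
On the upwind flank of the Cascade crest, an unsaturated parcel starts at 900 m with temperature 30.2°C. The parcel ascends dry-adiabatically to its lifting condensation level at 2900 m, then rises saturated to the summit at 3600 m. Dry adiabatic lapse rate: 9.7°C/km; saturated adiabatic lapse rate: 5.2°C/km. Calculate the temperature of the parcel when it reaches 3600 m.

900 → 2900 m (dry, 9.7°C/km): ΔT = -9.7 × 2 = -19.4°C → T = 10.8°C
2900 → 3600 m (saturated, 5.2°C/km): ΔT = -5.2 × 0.7 = -3.64°C → T = 7.16°C

7.16°C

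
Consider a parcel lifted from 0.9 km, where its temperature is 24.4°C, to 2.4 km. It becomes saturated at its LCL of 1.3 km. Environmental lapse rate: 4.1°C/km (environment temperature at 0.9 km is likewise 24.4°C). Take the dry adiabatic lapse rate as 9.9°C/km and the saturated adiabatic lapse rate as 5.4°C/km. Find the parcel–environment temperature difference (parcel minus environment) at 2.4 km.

-3.75°C (parcel cooler than environment)

Parcel:
  From 900 m to 1300 m (dry): cools by 9.9 × 0.4 = 3.96°C, giving 20.44°C.
  From 1300 m to 2400 m (saturated): cools by 5.4 × 1.1 = 5.94°C, giving 14.5°C.
Environment:
  From 900 m to 2400 m (environment): cools by 4.1 × 1.5 = 6.15°C, giving 18.25°C.
T_parcel − T_env = 14.5 − 18.25 = -3.75°C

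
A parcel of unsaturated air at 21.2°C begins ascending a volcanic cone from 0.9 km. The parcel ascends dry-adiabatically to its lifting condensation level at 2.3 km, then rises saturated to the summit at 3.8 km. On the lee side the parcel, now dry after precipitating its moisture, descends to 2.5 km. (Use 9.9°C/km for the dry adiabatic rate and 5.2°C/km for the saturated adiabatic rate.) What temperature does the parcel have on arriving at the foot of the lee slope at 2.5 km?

12.41°C

900–2300 m, dry: Δz = 1.4 km ⇒ ΔT = -13.86°C; T = 7.34°C
2300–3800 m, saturated: Δz = 1.5 km ⇒ ΔT = -7.8°C; T = -0.46°C
3800–2500 m, dry descent: Δz = 1.3 km ⇒ ΔT = +12.87°C; T = 12.41°C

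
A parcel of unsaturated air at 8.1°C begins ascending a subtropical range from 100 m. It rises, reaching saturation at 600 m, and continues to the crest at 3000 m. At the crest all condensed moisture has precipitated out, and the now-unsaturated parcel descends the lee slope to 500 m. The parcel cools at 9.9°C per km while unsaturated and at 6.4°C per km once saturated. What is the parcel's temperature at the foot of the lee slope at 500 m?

Dry to 600 m: -9.9 × 0.5 km = -4.95°C, so T = 3.15°C.
Saturated to 3000 m: -6.4 × 2.4 km = -15.36°C, so T = -12.21°C.
Dry descent to 500 m: +9.9 × 2.5 km = +24.75°C, so T = 12.54°C.

12.54°C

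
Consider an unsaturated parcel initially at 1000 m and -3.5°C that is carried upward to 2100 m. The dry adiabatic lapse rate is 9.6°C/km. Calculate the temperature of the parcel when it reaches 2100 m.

From 1000 m to 2100 m (dry adiabatic): cools by 9.6 × 1.1 = 10.56°C, giving -14.06°C.

-14.06°C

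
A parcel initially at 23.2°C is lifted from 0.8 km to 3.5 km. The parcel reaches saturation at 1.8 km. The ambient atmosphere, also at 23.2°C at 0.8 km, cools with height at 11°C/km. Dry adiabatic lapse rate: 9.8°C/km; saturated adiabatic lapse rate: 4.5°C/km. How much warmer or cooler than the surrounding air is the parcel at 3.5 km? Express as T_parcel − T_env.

Parcel:
  800 → 1800 m (dry, 9.8°C/km): ΔT = -9.8 × 1 = -9.8°C → T = 13.4°C
  1800 → 3500 m (saturated, 4.5°C/km): ΔT = -4.5 × 1.7 = -7.65°C → T = 5.75°C
Environment:
  800 → 3500 m (environment, 11°C/km): ΔT = -11 × 2.7 = -29.7°C → T = -6.5°C
T_parcel − T_env = 5.75 − (-6.5) = +12.25°C

+12.25°C (parcel warmer than environment)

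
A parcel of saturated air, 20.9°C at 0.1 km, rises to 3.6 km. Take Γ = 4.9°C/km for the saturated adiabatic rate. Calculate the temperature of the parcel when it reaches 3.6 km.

3.75°C

From 100 m to 3600 m (saturated adiabatic): cools by 4.9 × 3.5 = 17.15°C, giving 3.75°C.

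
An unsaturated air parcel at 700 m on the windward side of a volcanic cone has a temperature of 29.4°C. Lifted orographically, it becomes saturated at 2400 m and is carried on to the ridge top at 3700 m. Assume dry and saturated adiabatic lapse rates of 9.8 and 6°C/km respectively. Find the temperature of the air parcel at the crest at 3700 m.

Dry to 2400 m: -9.8 × 1.7 km = -16.66°C, so T = 12.74°C.
Saturated to 3700 m: -6 × 1.3 km = -7.8°C, so T = 4.94°C.

4.94°C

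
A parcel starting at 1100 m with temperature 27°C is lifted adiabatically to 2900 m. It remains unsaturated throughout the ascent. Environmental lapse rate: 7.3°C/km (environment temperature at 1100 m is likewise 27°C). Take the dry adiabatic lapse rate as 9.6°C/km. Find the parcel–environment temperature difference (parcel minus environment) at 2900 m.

-4.14°C (parcel cooler than environment)

Parcel:
  1100–2900 m, dry: Δz = 1.8 km ⇒ ΔT = -17.28°C; T = 9.72°C
Environment:
  1100–2900 m, environment: Δz = 1.8 km ⇒ ΔT = -13.14°C; T = 13.86°C
T_parcel − T_env = 9.72 − 13.86 = -4.14°C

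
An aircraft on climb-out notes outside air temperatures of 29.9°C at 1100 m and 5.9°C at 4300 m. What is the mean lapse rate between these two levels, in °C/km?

Γ = −ΔT/Δz = (29.9 − 5.9) / (4300 − 1100) m
  = 24°C / 3.2 km = 7.5°C/km

7.5°C/km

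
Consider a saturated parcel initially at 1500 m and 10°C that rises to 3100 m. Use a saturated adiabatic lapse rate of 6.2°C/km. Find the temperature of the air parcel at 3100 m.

0.08°C

1500 → 3100 m (saturated adiabatic, 6.2°C/km): ΔT = -6.2 × 1.6 = -9.92°C → T = 0.08°C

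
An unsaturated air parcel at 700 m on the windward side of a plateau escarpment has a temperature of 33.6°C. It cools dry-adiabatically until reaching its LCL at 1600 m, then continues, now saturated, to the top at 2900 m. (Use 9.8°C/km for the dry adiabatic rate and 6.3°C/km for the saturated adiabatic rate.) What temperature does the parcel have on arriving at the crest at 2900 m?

16.59°C

From 700 m to 1600 m (dry): cools by 9.8 × 0.9 = 8.82°C, giving 24.78°C.
From 1600 m to 2900 m (saturated): cools by 6.3 × 1.3 = 8.19°C, giving 16.59°C.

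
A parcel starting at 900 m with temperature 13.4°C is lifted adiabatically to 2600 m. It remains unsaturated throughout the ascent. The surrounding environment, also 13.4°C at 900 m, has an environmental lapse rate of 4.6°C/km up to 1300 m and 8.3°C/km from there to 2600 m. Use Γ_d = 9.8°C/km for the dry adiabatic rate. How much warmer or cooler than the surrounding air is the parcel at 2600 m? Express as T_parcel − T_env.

Parcel:
  Dry to 2600 m: -9.8 × 1.7 km = -16.66°C, so T = -3.26°C.
Environment:
  Environment, lower layer to 1300 m: -4.6 × 0.4 km = -1.84°C, so T = 11.56°C.
  Environment, upper layer to 2600 m: -8.3 × 1.3 km = -10.79°C, so T = 0.77°C.
T_parcel − T_env = -3.26 − 0.77 = -4.03°C

-4.03°C (parcel cooler than environment)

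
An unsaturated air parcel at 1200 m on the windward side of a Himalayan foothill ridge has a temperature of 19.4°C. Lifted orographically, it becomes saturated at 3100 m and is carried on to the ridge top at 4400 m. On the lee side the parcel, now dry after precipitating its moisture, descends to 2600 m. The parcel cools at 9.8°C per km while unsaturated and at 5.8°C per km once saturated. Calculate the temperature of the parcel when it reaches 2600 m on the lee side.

10.88°C

Dry to 3100 m: -9.8 × 1.9 km = -18.62°C, so T = 0.78°C.
Saturated to 4400 m: -5.8 × 1.3 km = -7.54°C, so T = -6.76°C.
Dry descent to 2600 m: +9.8 × 1.8 km = +17.64°C, so T = 10.88°C.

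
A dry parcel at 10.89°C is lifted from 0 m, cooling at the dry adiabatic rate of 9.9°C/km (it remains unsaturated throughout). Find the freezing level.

1100 m

Height above start = (10.89 − 0) / 9.9 = 1.1 km
Altitude = 0 m + 1100 m = 1100 m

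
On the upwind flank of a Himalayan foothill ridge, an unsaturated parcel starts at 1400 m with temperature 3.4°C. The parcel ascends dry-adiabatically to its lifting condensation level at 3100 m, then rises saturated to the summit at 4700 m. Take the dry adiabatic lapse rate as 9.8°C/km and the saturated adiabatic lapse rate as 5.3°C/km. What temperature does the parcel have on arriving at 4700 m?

-21.74°C

1400 → 3100 m (dry, 9.8°C/km): ΔT = -9.8 × 1.7 = -16.66°C → T = -13.26°C
3100 → 4700 m (saturated, 5.3°C/km): ΔT = -5.3 × 1.6 = -8.48°C → T = -21.74°C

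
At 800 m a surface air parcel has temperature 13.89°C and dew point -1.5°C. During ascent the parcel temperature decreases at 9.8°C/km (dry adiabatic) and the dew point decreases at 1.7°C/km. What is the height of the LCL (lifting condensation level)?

2700 m

T and T_d converge at 9.8 − 1.7 = 8.1°C per km
Height above start = (13.89 − (-1.5)) / 8.1 = 1.9 km
LCL altitude = 800 m + 1900 m = 2700 m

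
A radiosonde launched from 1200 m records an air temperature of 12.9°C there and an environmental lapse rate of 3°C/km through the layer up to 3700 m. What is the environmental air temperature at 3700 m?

5.4°C

1200 → 3700 m (environmental, 3°C/km): ΔT = -3 × 2.5 = -7.5°C → T = 5.4°C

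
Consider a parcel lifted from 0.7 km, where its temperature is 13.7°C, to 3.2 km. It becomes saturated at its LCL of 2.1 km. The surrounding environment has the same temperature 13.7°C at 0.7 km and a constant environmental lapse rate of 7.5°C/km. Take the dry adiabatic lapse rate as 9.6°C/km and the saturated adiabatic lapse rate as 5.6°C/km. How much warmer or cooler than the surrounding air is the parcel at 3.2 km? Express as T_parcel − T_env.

Parcel:
  700 → 2100 m (dry, 9.6°C/km): ΔT = -9.6 × 1.4 = -13.44°C → T = 0.26°C
  2100 → 3200 m (saturated, 5.6°C/km): ΔT = -5.6 × 1.1 = -6.16°C → T = -5.9°C
Environment:
  700 → 3200 m (environment, 7.5°C/km): ΔT = -7.5 × 2.5 = -18.75°C → T = -5.05°C
T_parcel − T_env = -5.9 − (-5.05) = -0.85°C

-0.85°C (parcel cooler than environment)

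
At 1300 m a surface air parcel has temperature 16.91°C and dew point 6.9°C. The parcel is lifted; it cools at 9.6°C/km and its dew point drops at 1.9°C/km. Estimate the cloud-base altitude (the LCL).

T and T_d converge at 9.6 − 1.9 = 7.7°C per km
Height above start = (16.91 − 6.9) / 7.7 = 1.3 km
LCL altitude = 1300 m + 1300 m = 2600 m

2600 m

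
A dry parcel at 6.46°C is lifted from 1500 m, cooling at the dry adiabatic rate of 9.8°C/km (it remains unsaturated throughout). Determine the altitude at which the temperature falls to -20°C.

4200 m

Height above start = (6.46 − (-20)) / 9.8 = 2.7 km
Altitude = 1500 m + 2700 m = 4200 m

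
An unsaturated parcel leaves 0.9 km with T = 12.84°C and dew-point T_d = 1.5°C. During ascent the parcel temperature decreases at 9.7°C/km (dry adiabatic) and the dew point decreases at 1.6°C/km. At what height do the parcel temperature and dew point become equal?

T and T_d converge at 9.7 − 1.6 = 8.1°C per km
Height above start = (12.84 − 1.5) / 8.1 = 1.4 km
LCL altitude = 900 m + 1400 m = 2300 m

2.3 km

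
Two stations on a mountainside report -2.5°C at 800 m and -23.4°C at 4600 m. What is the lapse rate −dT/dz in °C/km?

Γ = −ΔT/Δz = (-2.5 − (-23.4)) / (4600 − 800) m
  = 20.9°C / 3.8 km = 5.5°C/km

5.5°C/km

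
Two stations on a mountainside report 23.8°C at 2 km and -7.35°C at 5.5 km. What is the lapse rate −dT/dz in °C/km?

8.9°C/km

Γ = −ΔT/Δz = (23.8 − (-7.35)) / (5500 − 2000) m
  = 31.15°C / 3.5 km = 8.9°C/km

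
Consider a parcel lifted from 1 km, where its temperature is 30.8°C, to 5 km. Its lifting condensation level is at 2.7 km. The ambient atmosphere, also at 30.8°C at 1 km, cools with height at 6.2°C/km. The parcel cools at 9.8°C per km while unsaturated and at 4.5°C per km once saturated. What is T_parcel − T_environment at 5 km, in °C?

-2.21°C (parcel cooler than environment)

Parcel:
  1000–2700 m, dry: Δz = 1.7 km ⇒ ΔT = -16.66°C; T = 14.14°C
  2700–5000 m, saturated: Δz = 2.3 km ⇒ ΔT = -10.35°C; T = 3.79°C
Environment:
  1000–5000 m, environment: Δz = 4 km ⇒ ΔT = -24.8°C; T = 6°C
T_parcel − T_env = 3.79 − 6 = -2.21°C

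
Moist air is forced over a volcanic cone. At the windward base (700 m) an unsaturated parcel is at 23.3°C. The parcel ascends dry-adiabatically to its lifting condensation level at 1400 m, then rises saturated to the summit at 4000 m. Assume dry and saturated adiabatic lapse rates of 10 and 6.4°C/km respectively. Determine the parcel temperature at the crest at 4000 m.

-0.34°C

700–1400 m, dry: Δz = 0.7 km ⇒ ΔT = -7°C; T = 16.3°C
1400–4000 m, saturated: Δz = 2.6 km ⇒ ΔT = -16.64°C; T = -0.34°C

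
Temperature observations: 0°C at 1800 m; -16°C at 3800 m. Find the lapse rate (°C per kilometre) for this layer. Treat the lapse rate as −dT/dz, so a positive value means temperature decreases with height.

Γ = −ΔT/Δz = (0 − (-16)) / (3800 − 1800) m
  = 16°C / 2 km = 8°C/km

8°C/km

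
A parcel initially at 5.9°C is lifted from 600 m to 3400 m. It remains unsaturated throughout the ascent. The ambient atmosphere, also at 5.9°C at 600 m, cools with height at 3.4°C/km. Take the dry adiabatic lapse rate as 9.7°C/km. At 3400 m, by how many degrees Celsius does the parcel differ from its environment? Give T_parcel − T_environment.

Parcel:
  600 → 3400 m (dry, 9.7°C/km): ΔT = -9.7 × 2.8 = -27.16°C → T = -21.26°C
Environment:
  600 → 3400 m (environment, 3.4°C/km): ΔT = -3.4 × 2.8 = -9.52°C → T = -3.62°C
T_parcel − T_env = -21.26 − (-3.62) = -17.64°C

-17.64°C (parcel cooler than environment)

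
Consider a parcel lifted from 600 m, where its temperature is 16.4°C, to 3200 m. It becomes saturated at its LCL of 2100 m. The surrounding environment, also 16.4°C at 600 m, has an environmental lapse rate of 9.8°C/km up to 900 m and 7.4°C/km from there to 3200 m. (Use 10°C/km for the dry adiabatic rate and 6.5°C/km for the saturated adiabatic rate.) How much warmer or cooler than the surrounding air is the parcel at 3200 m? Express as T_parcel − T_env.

-2.19°C (parcel cooler than environment)

Parcel:
  From 600 m to 2100 m (dry): cools by 10 × 1.5 = 15°C, giving 1.4°C.
  From 2100 m to 3200 m (saturated): cools by 6.5 × 1.1 = 7.15°C, giving -5.75°C.
Environment:
  From 600 m to 900 m (environment, lower layer): cools by 9.8 × 0.3 = 2.94°C, giving 13.46°C.
  From 900 m to 3200 m (environment, upper layer): cools by 7.4 × 2.3 = 17.02°C, giving -3.56°C.
T_parcel − T_env = -5.75 − (-3.56) = -2.19°C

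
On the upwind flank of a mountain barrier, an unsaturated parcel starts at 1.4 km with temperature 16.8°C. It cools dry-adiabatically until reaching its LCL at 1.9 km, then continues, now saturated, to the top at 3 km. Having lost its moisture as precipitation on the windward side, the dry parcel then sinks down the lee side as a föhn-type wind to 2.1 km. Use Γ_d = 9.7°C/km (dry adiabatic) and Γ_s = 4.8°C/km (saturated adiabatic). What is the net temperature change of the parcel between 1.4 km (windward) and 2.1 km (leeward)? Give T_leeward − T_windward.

-1.4°C

From 1400 m to 1900 m (dry): cools by 9.7 × 0.5 = 4.85°C, giving 11.95°C.
From 1900 m to 3000 m (saturated): cools by 4.8 × 1.1 = 5.28°C, giving 6.67°C.
From 3000 m to 2100 m (dry descent): warms by 9.7 × 0.9 = 8.73°C, giving 15.4°C.
Net change vs windward start: 15.4 − 16.8 = -1.4°C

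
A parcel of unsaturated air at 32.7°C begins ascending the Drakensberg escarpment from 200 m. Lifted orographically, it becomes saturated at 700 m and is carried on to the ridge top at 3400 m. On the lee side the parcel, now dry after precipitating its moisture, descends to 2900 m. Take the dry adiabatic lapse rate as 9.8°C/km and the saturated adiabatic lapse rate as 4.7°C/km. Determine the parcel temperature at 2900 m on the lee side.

200–700 m, dry: Δz = 0.5 km ⇒ ΔT = -4.9°C; T = 27.8°C
700–3400 m, saturated: Δz = 2.7 km ⇒ ΔT = -12.69°C; T = 15.11°C
3400–2900 m, dry descent: Δz = 0.5 km ⇒ ΔT = +4.9°C; T = 20.01°C

20.01°C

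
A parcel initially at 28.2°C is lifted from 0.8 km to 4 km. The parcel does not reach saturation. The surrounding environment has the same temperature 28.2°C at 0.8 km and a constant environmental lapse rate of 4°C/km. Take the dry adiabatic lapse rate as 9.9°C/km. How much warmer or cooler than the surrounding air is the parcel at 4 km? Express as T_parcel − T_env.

-18.88°C (parcel cooler than environment)

Parcel:
  800 → 4000 m (dry, 9.9°C/km): ΔT = -9.9 × 3.2 = -31.68°C → T = -3.48°C
Environment:
  800 → 4000 m (environment, 4°C/km): ΔT = -4 × 3.2 = -12.8°C → T = 15.4°C
T_parcel − T_env = -3.48 − 15.4 = -18.88°C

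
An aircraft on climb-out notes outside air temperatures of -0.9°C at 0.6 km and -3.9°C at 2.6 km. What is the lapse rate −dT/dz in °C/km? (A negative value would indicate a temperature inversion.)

1.5°C/km

Γ = −ΔT/Δz = (-0.9 − (-3.9)) / (2600 − 600) m
  = 3°C / 2 km = 1.5°C/km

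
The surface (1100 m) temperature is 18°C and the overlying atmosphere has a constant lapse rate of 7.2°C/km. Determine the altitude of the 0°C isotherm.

3600 m

Height above start = (18 − 0) / 7.2 = 2.5 km
Altitude = 1100 m + 2500 m = 3600 m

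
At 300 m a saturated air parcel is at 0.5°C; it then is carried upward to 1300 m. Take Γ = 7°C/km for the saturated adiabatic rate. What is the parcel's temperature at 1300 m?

300–1300 m, saturated adiabatic: Δz = 1 km ⇒ ΔT = -7°C; T = -6.5°C

-6.5°C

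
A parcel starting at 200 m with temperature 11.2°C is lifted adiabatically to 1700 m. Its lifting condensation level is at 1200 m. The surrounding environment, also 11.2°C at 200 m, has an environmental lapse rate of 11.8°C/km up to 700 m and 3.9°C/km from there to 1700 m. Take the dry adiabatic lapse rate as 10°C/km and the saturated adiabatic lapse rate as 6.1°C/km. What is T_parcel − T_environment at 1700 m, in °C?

-3.25°C (parcel cooler than environment)

Parcel:
  200–1200 m, dry: Δz = 1 km ⇒ ΔT = -10°C; T = 1.2°C
  1200–1700 m, saturated: Δz = 0.5 km ⇒ ΔT = -3.05°C; T = -1.85°C
Environment:
  200–700 m, environment, lower layer: Δz = 0.5 km ⇒ ΔT = -5.9°C; T = 5.3°C
  700–1700 m, environment, upper layer: Δz = 1 km ⇒ ΔT = -3.9°C; T = 1.4°C
T_parcel − T_env = -1.85 − 1.4 = -3.25°C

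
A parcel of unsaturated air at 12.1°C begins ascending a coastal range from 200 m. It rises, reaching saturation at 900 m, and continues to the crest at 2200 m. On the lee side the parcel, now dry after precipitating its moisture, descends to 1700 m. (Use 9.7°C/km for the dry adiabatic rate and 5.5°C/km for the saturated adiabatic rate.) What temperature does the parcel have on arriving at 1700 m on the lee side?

Dry to 900 m: -9.7 × 0.7 km = -6.79°C, so T = 5.31°C.
Saturated to 2200 m: -5.5 × 1.3 km = -7.15°C, so T = -1.84°C.
Dry descent to 1700 m: +9.7 × 0.5 km = +4.85°C, so T = 3.01°C.

3.01°C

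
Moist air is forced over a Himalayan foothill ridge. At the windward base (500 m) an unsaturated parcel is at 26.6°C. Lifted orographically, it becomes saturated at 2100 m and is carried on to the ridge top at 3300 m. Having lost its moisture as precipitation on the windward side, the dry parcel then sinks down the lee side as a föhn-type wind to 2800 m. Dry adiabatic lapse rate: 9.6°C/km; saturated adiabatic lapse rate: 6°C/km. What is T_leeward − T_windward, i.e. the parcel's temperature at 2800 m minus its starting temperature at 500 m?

-17.76°C

500–2100 m, dry: Δz = 1.6 km ⇒ ΔT = -15.36°C; T = 11.24°C
2100–3300 m, saturated: Δz = 1.2 km ⇒ ΔT = -7.2°C; T = 4.04°C
3300–2800 m, dry descent: Δz = 0.5 km ⇒ ΔT = +4.8°C; T = 8.84°C
Net change vs windward start: 8.84 − 26.6 = -17.76°C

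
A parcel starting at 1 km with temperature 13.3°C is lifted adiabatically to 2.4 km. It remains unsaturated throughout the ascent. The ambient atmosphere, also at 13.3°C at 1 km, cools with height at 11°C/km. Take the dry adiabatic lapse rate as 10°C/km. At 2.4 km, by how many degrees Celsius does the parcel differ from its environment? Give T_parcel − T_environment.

Parcel:
  Dry to 2400 m: -10 × 1.4 km = -14°C, so T = -0.7°C.
Environment:
  Environment to 2400 m: -11 × 1.4 km = -15.4°C, so T = -2.1°C.
T_parcel − T_env = -0.7 − (-2.1) = +1.4°C

+1.4°C (parcel warmer than environment)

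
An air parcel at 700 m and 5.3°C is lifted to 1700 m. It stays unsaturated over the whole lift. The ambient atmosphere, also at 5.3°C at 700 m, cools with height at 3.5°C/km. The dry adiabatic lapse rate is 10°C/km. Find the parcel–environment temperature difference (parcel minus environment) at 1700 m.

Parcel:
  700–1700 m, dry: Δz = 1 km ⇒ ΔT = -10°C; T = -4.7°C
Environment:
  700–1700 m, environment: Δz = 1 km ⇒ ΔT = -3.5°C; T = 1.8°C
T_parcel − T_env = -4.7 − 1.8 = -6.5°C

-6.5°C (parcel cooler than environment)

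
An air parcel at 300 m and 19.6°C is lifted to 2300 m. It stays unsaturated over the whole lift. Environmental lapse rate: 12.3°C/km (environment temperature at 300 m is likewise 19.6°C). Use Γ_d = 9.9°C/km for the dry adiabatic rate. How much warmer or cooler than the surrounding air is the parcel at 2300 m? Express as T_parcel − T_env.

+4.8°C (parcel warmer than environment)

Parcel:
  Dry to 2300 m: -9.9 × 2 km = -19.8°C, so T = -0.2°C.
Environment:
  Environment to 2300 m: -12.3 × 2 km = -24.6°C, so T = -5°C.
T_parcel − T_env = -0.2 − (-5) = +4.8°C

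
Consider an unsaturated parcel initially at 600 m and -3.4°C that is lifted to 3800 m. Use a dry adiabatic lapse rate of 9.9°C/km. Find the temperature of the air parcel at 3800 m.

600 → 3800 m (dry adiabatic, 9.9°C/km): ΔT = -9.9 × 3.2 = -31.68°C → T = -35.08°C

-35.08°C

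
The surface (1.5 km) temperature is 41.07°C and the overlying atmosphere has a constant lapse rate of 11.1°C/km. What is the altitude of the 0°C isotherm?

Height above start = (41.07 − 0) / 11.1 = 3.7 km
Altitude = 1500 m + 3700 m = 5200 m

5.2 km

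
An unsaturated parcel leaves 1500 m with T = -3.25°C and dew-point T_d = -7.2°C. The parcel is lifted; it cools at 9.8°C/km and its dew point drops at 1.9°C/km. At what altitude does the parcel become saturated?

2000 m

T and T_d converge at 9.8 − 1.9 = 7.9°C per km
Height above start = (-3.25 − (-7.2)) / 7.9 = 0.5 km
LCL altitude = 1500 m + 500 m = 2000 m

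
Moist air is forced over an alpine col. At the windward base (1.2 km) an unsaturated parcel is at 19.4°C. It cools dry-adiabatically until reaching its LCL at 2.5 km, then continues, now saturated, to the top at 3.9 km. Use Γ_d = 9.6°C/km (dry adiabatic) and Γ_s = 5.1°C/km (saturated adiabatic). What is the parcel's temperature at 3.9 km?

Dry to 2500 m: -9.6 × 1.3 km = -12.48°C, so T = 6.92°C.
Saturated to 3900 m: -5.1 × 1.4 km = -7.14°C, so T = -0.22°C.

-0.22°C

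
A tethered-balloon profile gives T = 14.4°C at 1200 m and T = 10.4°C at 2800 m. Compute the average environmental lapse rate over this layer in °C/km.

2.5°C/km

Γ = −ΔT/Δz = (14.4 − 10.4) / (2800 − 1200) m
  = 4°C / 1.6 km = 2.5°C/km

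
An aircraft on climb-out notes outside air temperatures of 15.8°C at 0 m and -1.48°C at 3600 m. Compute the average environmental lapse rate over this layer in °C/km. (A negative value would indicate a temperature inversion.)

4.8°C/km

Γ = −ΔT/Δz = (15.8 − (-1.48)) / (3600 − 0) m
  = 17.28°C / 3.6 km = 4.8°C/km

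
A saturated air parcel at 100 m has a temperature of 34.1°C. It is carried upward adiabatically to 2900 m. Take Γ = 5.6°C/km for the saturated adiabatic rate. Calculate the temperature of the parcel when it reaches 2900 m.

18.42°C

100 → 2900 m (saturated adiabatic, 5.6°C/km): ΔT = -5.6 × 2.8 = -15.68°C → T = 18.42°C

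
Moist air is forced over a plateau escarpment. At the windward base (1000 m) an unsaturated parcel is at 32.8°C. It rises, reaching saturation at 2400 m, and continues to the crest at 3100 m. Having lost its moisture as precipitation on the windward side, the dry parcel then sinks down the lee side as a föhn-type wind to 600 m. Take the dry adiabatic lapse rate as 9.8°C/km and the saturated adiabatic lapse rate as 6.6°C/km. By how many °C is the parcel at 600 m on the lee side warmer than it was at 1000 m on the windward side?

1000 → 2400 m (dry, 9.8°C/km): ΔT = -9.8 × 1.4 = -13.72°C → T = 19.08°C
2400 → 3100 m (saturated, 6.6°C/km): ΔT = -6.6 × 0.7 = -4.62°C → T = 14.46°C
3100 → 600 m (dry descent, 9.8°C/km): ΔT = +9.8 × 2.5 = +24.5°C → T = 38.96°C
Net change vs windward start: 38.96 − 32.8 = +6.16°C

+6.16°C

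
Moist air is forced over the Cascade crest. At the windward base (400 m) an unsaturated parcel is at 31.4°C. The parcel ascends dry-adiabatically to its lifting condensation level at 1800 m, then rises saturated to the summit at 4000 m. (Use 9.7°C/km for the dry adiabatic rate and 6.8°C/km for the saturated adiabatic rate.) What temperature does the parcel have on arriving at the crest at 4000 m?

2.86°C

400–1800 m, dry: Δz = 1.4 km ⇒ ΔT = -13.58°C; T = 17.82°C
1800–4000 m, saturated: Δz = 2.2 km ⇒ ΔT = -14.96°C; T = 2.86°C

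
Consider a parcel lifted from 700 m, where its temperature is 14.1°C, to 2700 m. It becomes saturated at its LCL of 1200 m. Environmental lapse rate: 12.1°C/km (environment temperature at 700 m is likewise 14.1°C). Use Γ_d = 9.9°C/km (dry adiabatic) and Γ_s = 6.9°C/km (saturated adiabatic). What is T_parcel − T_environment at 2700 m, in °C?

+8.9°C (parcel warmer than environment)

Parcel:
  700–1200 m, dry: Δz = 0.5 km ⇒ ΔT = -4.95°C; T = 9.15°C
  1200–2700 m, saturated: Δz = 1.5 km ⇒ ΔT = -10.35°C; T = -1.2°C
Environment:
  700–2700 m, environment: Δz = 2 km ⇒ ΔT = -24.2°C; T = -10.1°C
T_parcel − T_env = -1.2 − (-10.1) = +8.9°C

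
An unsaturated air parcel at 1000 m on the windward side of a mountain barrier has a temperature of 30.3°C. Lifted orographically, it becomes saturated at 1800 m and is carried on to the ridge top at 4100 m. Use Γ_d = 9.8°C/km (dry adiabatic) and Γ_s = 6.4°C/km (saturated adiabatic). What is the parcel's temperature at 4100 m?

7.74°C

1000 → 1800 m (dry, 9.8°C/km): ΔT = -9.8 × 0.8 = -7.84°C → T = 22.46°C
1800 → 4100 m (saturated, 6.4°C/km): ΔT = -6.4 × 2.3 = -14.72°C → T = 7.74°C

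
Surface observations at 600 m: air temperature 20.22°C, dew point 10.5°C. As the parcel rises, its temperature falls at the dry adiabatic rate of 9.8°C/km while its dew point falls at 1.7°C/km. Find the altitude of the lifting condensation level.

T and T_d converge at 9.8 − 1.7 = 8.1°C per km
Height above start = (20.22 − 10.5) / 8.1 = 1.2 km
LCL altitude = 600 m + 1200 m = 1800 m

1800 m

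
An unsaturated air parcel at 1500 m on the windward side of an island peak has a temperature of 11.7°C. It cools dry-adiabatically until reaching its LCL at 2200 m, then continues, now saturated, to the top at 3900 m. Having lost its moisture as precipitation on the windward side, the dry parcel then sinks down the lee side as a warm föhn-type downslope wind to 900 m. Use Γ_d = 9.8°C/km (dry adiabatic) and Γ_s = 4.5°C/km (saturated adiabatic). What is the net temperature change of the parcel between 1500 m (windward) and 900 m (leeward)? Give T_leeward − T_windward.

+14.89°C

Dry to 2200 m: -9.8 × 0.7 km = -6.86°C, so T = 4.84°C.
Saturated to 3900 m: -4.5 × 1.7 km = -7.65°C, so T = -2.81°C.
Dry descent to 900 m: +9.8 × 3 km = +29.4°C, so T = 26.59°C.
Net change vs windward start: 26.59 − 11.7 = +14.89°C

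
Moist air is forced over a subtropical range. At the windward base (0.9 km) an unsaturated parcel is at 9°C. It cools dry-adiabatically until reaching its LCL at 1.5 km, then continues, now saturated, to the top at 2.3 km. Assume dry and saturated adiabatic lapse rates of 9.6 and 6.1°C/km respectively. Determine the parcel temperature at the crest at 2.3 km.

900 → 1500 m (dry, 9.6°C/km): ΔT = -9.6 × 0.6 = -5.76°C → T = 3.24°C
1500 → 2300 m (saturated, 6.1°C/km): ΔT = -6.1 × 0.8 = -4.88°C → T = -1.64°C

-1.64°C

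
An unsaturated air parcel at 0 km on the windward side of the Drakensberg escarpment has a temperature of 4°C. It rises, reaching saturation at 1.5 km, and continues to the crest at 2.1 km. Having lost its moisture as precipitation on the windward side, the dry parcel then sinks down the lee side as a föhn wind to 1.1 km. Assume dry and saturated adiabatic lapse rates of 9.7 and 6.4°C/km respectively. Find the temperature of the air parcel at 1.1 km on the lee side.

-4.69°C

0 → 1500 m (dry, 9.7°C/km): ΔT = -9.7 × 1.5 = -14.55°C → T = -10.55°C
1500 → 2100 m (saturated, 6.4°C/km): ΔT = -6.4 × 0.6 = -3.84°C → T = -14.39°C
2100 → 1100 m (dry descent, 9.7°C/km): ΔT = +9.7 × 1 = +9.7°C → T = -4.69°C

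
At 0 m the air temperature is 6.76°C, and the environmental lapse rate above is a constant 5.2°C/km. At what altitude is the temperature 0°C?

1300 m

Height above start = (6.76 − 0) / 5.2 = 1.3 km
Altitude = 0 m + 1300 m = 1300 m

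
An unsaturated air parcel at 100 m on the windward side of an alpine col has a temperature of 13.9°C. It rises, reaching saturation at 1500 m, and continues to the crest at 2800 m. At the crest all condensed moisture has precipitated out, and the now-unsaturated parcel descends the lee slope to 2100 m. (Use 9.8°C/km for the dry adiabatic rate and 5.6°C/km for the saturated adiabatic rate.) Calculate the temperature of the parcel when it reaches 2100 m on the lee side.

-0.24°C

From 100 m to 1500 m (dry): cools by 9.8 × 1.4 = 13.72°C, giving 0.18°C.
From 1500 m to 2800 m (saturated): cools by 5.6 × 1.3 = 7.28°C, giving -7.1°C.
From 2800 m to 2100 m (dry descent): warms by 9.8 × 0.7 = 6.86°C, giving -0.24°C.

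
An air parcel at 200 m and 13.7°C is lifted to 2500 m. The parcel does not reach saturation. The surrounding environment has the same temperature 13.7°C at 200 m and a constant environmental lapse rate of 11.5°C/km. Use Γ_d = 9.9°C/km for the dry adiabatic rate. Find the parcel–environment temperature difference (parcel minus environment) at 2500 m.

Parcel:
  From 200 m to 2500 m (dry): cools by 9.9 × 2.3 = 22.77°C, giving -9.07°C.
Environment:
  From 200 m to 2500 m (environment): cools by 11.5 × 2.3 = 26.45°C, giving -12.75°C.
T_parcel − T_env = -9.07 − (-12.75) = +3.68°C

+3.68°C (parcel warmer than environment)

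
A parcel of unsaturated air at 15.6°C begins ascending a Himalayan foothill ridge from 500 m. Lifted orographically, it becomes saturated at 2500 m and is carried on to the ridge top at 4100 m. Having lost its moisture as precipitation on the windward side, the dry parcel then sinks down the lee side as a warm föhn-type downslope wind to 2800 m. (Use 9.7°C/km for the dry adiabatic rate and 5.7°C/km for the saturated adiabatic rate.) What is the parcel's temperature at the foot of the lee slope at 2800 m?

500 → 2500 m (dry, 9.7°C/km): ΔT = -9.7 × 2 = -19.4°C → T = -3.8°C
2500 → 4100 m (saturated, 5.7°C/km): ΔT = -5.7 × 1.6 = -9.12°C → T = -12.92°C
4100 → 2800 m (dry descent, 9.7°C/km): ΔT = +9.7 × 1.3 = +12.61°C → T = -0.31°C

-0.31°C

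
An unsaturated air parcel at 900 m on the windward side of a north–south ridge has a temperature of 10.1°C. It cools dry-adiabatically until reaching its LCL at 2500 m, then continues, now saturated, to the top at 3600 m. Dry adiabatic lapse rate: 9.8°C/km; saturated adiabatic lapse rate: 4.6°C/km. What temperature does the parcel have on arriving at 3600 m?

From 900 m to 2500 m (dry): cools by 9.8 × 1.6 = 15.68°C, giving -5.58°C.
From 2500 m to 3600 m (saturated): cools by 4.6 × 1.1 = 5.06°C, giving -10.64°C.

-10.64°C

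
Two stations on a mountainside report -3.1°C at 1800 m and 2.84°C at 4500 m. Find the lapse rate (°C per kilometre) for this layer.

Γ = −ΔT/Δz = (-3.1 − 2.84) / (4500 − 1800) m
  = -5.94°C / 2.7 km = -2.2°C/km

-2.2°C/km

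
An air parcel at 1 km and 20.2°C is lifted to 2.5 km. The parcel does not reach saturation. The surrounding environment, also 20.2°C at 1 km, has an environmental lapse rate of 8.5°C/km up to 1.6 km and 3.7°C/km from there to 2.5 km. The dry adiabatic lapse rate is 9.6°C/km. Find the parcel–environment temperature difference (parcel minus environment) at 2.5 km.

-5.97°C (parcel cooler than environment)

Parcel:
  1000 → 2500 m (dry, 9.6°C/km): ΔT = -9.6 × 1.5 = -14.4°C → T = 5.8°C
Environment:
  1000 → 1600 m (environment, lower layer, 8.5°C/km): ΔT = -8.5 × 0.6 = -5.1°C → T = 15.1°C
  1600 → 2500 m (environment, upper layer, 3.7°C/km): ΔT = -3.7 × 0.9 = -3.33°C → T = 11.77°C
T_parcel − T_env = 5.8 − 11.77 = -5.97°C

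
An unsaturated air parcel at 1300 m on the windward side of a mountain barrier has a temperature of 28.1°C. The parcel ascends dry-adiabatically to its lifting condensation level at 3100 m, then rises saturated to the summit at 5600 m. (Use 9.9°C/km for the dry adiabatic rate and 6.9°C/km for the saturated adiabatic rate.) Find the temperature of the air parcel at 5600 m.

-6.97°C

From 1300 m to 3100 m (dry): cools by 9.9 × 1.8 = 17.82°C, giving 10.28°C.
From 3100 m to 5600 m (saturated): cools by 6.9 × 2.5 = 17.25°C, giving -6.97°C.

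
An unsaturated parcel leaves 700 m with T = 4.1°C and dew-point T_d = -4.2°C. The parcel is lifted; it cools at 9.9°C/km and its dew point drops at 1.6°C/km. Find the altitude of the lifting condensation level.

T and T_d converge at 9.9 − 1.6 = 8.3°C per km
Height above start = (4.1 − (-4.2)) / 8.3 = 1 km
LCL altitude = 700 m + 1000 m = 1700 m

1700 m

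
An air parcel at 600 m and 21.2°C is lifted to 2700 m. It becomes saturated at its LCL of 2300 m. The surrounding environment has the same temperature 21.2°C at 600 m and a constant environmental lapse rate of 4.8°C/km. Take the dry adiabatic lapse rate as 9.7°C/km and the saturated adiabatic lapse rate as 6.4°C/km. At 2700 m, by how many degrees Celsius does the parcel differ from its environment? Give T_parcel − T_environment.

Parcel:
  600–2300 m, dry: Δz = 1.7 km ⇒ ΔT = -16.49°C; T = 4.71°C
  2300–2700 m, saturated: Δz = 0.4 km ⇒ ΔT = -2.56°C; T = 2.15°C
Environment:
  600–2700 m, environment: Δz = 2.1 km ⇒ ΔT = -10.08°C; T = 11.12°C
T_parcel − T_env = 2.15 − 11.12 = -8.97°C

-8.97°C (parcel cooler than environment)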